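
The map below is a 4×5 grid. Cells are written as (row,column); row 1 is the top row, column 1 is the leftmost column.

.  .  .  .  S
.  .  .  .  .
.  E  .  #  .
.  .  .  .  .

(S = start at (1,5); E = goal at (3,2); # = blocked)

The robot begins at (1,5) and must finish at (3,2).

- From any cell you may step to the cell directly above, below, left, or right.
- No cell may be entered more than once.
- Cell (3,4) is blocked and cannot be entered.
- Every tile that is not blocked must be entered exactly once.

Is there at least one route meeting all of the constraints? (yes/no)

Colour the cells like a checkerboard: each orthogonal step flips colour, so a Hamiltonian route alternates colours. Here there are 10 cells of one colour and 9 of the other, with start on the opposite colour to the goal — the counts and endpoints can't be arranged into an alternating sequence of length 19, so no Hamiltonian route exists.

no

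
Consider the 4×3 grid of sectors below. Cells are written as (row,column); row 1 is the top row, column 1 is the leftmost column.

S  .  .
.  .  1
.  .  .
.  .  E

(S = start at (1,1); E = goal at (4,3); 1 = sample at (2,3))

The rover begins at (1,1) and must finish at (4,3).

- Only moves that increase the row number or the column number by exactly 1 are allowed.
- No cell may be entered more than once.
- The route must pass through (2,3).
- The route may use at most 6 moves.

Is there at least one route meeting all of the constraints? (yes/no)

yes

One route that works: (1,1) → (2,1) → (2,2) → (2,3) → (3,3) → (4,3).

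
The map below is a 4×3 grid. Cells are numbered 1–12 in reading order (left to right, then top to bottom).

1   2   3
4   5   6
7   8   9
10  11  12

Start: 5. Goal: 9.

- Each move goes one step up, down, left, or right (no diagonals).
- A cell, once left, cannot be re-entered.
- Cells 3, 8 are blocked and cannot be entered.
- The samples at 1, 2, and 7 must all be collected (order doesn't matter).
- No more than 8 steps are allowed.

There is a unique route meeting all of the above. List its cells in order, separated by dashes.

The 8-move cap with required stops at 1, 2, 7 leaves no slack for detours.
Route from 5: up 1 to 2, left 1 to 1, down 3 to 10, right 2 to 12, up 1 to 9 — 8 moves in all.
Check: all required cells visited; 8 ≤ 8 moves.

5 - 2 - 1 - 4 - 7 - 10 - 11 - 12 - 9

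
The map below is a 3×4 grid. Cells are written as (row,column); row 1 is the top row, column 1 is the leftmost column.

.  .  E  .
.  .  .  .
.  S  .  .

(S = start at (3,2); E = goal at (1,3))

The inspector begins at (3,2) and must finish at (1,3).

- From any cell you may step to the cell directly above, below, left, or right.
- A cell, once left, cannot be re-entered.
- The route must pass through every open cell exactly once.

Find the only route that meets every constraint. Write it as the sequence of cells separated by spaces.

Need to visit all 12 open cells exactly once, starting at (3,2) and ending at (1,3).
Route from (3,2): left 1 to (3,1), up 2 to (1,1), right 1 to (1,2), down 1 to (2,2), right 1 to (2,3), down 1 to (3,3), right 1 to (3,4), up 2 to (1,4), left 1 to (1,3) — 11 moves in all.
Check: all 12 open cells covered.

(3,2) (3,1) (2,1) (1,1) (1,2) (2,2) (2,3) (3,3) (3,4) (2,4) (1,4) (1,3)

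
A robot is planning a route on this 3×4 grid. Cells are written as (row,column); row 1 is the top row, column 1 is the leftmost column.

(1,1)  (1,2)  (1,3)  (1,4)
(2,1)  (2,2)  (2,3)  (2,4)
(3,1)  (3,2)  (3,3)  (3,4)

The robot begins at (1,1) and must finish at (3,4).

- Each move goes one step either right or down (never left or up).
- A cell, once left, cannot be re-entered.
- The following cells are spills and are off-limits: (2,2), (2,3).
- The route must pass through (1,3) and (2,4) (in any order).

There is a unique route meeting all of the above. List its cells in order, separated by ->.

Moves only go right or down, so the column and row indices never decrease.
Route from (1,1): 3× right (reaching (1,4)), 2× down (reaching (3,4)) — 5 moves in all.
Check: all required cells visited.

(1,1) -> (1,2) -> (1,3) -> (1,4) -> (2,4) -> (3,4)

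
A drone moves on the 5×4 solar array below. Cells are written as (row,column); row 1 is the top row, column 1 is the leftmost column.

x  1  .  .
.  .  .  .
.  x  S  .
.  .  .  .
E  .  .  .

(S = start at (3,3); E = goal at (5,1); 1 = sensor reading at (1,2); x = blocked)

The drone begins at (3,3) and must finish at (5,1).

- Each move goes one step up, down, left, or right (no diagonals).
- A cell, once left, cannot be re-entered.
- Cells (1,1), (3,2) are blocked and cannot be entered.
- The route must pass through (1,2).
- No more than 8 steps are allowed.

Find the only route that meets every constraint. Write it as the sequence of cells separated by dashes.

The budget equals the shortest possible length, so every move has to be on a shortest route through the required cells.
Route from (3,3): up 2 to (1,3), left 1 to (1,2), down 1 to (2,2), left 1 to (2,1), down 3 to (5,1) — 8 moves in all.
Check: all required cells visited; 8 ≤ 8 moves.

(3,3) - (2,3) - (1,3) - (1,2) - (2,2) - (2,1) - (3,1) - (4,1) - (5,1)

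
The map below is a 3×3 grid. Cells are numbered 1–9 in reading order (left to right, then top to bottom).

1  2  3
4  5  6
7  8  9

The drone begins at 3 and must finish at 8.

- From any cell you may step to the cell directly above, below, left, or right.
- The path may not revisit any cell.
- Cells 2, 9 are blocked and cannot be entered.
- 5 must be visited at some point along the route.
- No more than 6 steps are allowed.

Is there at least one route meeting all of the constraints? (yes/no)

One route that works: 3 → 6 → 5 → 8.

yes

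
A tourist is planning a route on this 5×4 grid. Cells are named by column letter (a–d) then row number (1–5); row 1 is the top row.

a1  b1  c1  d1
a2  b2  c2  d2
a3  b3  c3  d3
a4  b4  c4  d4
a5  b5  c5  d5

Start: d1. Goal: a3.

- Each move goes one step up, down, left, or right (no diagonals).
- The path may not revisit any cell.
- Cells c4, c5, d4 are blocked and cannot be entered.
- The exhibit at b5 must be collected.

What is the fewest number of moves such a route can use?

9

Any route passes through b5 somewhere between d1 and a3. Summing Manhattan distances along the two legs (d1 → b5 → a3) gives a lower bound of 6 + 3 = 9 moves.
A route of 9 moves achieves this: d1 → d2 → d3 → c3 → b3 → b4 → b5 → a5 → a4 → a3.
Since 9 matches the lower bound, it is optimal.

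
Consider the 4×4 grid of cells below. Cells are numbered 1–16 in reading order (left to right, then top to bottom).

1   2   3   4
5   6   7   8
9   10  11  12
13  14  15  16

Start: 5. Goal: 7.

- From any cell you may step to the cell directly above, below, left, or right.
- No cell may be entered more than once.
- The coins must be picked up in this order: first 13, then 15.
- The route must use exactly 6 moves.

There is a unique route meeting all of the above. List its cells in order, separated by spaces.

5 9 13 14 15 11 7

The waypoints must appear in the order 13, 15, with no cell reused.
Route from 5: down 2 to 13, right 2 to 15, up 2 to 7 — 6 moves in all.
Check: order respected (13 at step 2, 15 at step 4); 6 moves as required.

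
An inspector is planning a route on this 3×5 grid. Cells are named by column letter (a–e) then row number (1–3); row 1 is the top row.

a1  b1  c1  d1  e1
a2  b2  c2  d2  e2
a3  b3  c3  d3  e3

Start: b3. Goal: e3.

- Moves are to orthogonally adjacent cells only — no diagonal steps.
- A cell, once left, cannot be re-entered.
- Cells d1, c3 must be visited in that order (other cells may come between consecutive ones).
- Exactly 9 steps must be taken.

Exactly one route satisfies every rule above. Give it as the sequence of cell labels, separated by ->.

b3 -> b2 -> b1 -> c1 -> d1 -> d2 -> c2 -> c3 -> d3 -> e3

The waypoints must appear in the order d1, c3, with no cell reused.
Route from b3: up 2 to b1, right 2 to d1, down 1 to d2, left 1 to c2, down 1 to c3, right 2 to e3 — 9 moves in all.
Check: order respected (d1 at step 4, c3 at step 7); 9 moves as required.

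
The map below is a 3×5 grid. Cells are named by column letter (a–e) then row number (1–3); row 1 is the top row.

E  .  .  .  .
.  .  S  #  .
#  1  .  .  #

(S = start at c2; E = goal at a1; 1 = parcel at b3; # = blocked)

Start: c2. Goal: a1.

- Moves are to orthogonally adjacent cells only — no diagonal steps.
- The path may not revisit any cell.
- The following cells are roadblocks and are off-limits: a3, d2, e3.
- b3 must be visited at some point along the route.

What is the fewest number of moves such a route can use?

Any route passes through b3 somewhere between c2 and a1. Summing Manhattan distances along the two legs (c2 → b3 → a1) gives a lower bound of 2 + 3 = 5 moves.
A route of 5 moves achieves this: c2 → c3 → b3 → b2 → b1 → a1.
Since 5 matches the lower bound, it is optimal.

5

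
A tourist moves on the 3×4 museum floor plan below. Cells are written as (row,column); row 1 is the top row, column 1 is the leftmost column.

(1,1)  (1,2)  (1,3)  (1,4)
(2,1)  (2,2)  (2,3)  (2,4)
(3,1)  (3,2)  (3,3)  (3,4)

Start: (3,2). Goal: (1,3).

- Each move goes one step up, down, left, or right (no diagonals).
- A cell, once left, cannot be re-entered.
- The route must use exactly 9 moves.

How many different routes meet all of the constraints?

Need simple routes of exactly 9 moves from (3,2) to (1,3) (Manhattan distance 3, so 3 moves are spent on a detour and 3 undoing it).
Enumerating: (3,2) (3,1) (2,1) (1,1) (1,2) (2,2) (2,3) (2,4) (1,4) (1,3) | (3,2) (3,1) (2,1) (2,2) (2,3) (3,3) (3,4) (2,4) (1,4) (1,3) | (3,2) (3,3) (3,4) (2,4) (2,3) (2,2) (2,1) (1,1) (1,2) (1,3).
That gives 3 routes.

3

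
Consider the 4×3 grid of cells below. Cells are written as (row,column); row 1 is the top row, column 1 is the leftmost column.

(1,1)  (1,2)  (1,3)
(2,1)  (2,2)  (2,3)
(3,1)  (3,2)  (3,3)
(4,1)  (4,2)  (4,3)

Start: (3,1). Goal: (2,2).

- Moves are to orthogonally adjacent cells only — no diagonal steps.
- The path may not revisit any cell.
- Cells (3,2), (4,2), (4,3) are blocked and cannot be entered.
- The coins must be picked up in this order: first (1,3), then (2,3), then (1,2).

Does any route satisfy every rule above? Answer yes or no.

Ignoring the required order, 1 revisit-free route from (3,1) to (2,2) passes through all of (1,3), (2,3), and (1,2); the waypoint orders that occur are (1,2) → (1,3) → (2,3) (1) — never (1,3) → (2,3) → (1,2).

no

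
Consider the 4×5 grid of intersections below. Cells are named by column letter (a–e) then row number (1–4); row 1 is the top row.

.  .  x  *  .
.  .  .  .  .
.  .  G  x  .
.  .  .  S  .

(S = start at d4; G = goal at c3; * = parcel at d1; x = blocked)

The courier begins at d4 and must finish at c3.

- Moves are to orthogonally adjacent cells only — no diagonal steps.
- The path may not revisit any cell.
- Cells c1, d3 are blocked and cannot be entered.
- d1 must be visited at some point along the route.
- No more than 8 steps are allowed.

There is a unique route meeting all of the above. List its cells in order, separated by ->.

d4 -> e4 -> e3 -> e2 -> e1 -> d1 -> d2 -> c2 -> c3

The budget equals the shortest possible length, so every move has to be on a shortest route through the required cells.
Route from d4: right to e4, 3× up (reaching e1), left to d1, down to d2, left to c2, down to c3 — 8 moves in all.
Check: all required cells visited; 8 ≤ 8 moves.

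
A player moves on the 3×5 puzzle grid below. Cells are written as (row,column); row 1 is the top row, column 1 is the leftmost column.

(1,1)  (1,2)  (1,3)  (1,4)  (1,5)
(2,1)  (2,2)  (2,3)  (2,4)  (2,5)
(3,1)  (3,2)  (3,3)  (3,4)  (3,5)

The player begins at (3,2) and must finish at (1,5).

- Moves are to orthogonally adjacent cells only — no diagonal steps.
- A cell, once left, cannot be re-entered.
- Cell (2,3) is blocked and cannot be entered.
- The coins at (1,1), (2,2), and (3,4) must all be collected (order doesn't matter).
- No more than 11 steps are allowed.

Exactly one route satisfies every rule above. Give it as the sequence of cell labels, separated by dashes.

Any route must reach (1,1), (2,2), and (3,4) and still end at (1,5) within 11 moves, so the order of the required stops is forced.
Route from (3,2): up 1 to (2,2), left 1 to (2,1), up 1 to (1,1), right 3 to (1,4), down 2 to (3,4), right 1 to (3,5), up 2 to (1,5) — 11 moves in all.
Check: all required cells visited; 11 ≤ 11 moves.

(3,2) - (2,2) - (2,1) - (1,1) - (1,2) - (1,3) - (1,4) - (2,4) - (3,4) - (3,5) - (2,5) - (1,5)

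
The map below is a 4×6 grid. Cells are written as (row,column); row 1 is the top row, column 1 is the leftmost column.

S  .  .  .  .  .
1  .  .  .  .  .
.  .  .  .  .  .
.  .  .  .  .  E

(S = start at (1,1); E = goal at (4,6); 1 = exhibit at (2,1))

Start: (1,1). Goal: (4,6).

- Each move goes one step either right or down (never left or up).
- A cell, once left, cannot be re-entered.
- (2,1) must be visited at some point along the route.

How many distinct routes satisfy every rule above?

A right/down-only route from (1,1) to (4,6) makes exactly 3 down-moves and 5 right-moves in some order.
With no other constraints that would be C(8,3) = 56 routes.
Split at (2,1) and multiply the segment counts: (1,1)→(2,1): 1; (2,1)→(4,6): 21; product = 21.
That gives 21 routes.

21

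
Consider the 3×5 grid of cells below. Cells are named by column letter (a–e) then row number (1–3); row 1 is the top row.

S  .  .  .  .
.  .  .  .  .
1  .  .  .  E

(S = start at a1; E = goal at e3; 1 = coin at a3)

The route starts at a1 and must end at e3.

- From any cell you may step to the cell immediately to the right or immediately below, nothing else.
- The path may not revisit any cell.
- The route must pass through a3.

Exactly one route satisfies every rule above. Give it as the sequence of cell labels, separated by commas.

Moves only go right or down, so the column and row indices never decrease.
Route from a1: 2× down (reaching a3), 4× right (reaching e3) — 6 moves in all.
Check: all required cells visited.

a1, a2, a3, b3, c3, d3, e3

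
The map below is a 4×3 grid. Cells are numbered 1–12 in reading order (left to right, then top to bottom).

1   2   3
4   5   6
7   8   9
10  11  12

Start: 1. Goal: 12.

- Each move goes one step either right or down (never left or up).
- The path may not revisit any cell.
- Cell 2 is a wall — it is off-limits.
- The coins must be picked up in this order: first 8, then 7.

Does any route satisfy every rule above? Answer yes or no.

no

7 lies to the left of 8, so going from 8 to 7 would need a leftward move — but moves only go right/down, so 8 cannot be visited before 7.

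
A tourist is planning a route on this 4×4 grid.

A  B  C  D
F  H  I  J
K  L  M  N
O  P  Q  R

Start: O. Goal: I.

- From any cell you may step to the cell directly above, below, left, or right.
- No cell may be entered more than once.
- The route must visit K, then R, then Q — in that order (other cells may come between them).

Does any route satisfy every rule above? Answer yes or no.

One route that works: O → K → F → A → B → C → D → J → N → R → Q → M → I.

yes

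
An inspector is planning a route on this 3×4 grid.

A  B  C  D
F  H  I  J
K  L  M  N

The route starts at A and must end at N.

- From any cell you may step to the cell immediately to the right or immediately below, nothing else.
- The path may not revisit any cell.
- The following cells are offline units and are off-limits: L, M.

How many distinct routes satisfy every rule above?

A right/down-only route from A to N makes exactly 2 down-moves and 3 right-moves in some order.
With no other constraints that would be C(5,2) = 10 routes.
Subtract routes through each blocked cell (inclusion–exclusion for overlaps): − through L: 3 − through M: 6 + through L&M: 3 → 4.
That gives 4 routes.

4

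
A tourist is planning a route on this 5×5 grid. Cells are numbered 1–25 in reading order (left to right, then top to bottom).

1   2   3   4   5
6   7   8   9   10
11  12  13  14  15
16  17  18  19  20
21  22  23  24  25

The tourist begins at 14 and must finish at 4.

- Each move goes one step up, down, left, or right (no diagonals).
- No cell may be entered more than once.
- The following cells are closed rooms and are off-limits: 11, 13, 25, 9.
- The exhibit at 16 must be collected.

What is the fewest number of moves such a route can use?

12

Any route passes through 16 somewhere between 14 and 4. Summing Manhattan distances along the two legs (14 → 16 → 4) gives a lower bound of 4 + 6 = 10 moves.
The shortest route satisfying every rule uses 12 moves: 14 → 19 → 24 → 23 → 22 → 21 → 16 → 17 → 12 → 7 → 2 → 3 → 4.
The no-revisit rule (legs can't share cells) pushes the minimum above the 10-move bound; an exhaustive check rules out every length from 10 to 11, leaving 12 as the minimum.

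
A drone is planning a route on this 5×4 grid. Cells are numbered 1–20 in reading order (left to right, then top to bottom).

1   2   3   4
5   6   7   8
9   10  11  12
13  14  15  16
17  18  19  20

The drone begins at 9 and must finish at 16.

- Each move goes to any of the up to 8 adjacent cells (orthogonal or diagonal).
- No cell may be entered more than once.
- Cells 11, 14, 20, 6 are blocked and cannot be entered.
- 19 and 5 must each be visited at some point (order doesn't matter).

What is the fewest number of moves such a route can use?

5

Any route passes through 19 and 5 in some order between 9 and 16. Summing Chebyshev distances along each leg and taking the cheapest ordering (9 → 5 → 19 → 16) gives a lower bound of 1 + 3 + 1 = 5 moves.
A route of 5 moves achieves this: 9 → 5 → 10 → 15 → 19 → 16.
Since 5 matches the lower bound, it is optimal.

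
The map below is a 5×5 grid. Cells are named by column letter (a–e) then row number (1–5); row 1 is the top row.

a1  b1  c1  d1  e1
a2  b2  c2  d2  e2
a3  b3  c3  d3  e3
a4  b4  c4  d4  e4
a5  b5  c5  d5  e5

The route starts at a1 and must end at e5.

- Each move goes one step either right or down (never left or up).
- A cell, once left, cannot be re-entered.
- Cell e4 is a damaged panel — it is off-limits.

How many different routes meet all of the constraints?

A right/down-only route from a1 to e5 makes exactly 4 down-moves and 4 right-moves in some order.
With no other constraints that would be C(8,4) = 70 routes.
Subtract routes through each blocked cell (inclusion–exclusion for overlaps): − through e4: 35 → 35.
That gives 35 routes.

35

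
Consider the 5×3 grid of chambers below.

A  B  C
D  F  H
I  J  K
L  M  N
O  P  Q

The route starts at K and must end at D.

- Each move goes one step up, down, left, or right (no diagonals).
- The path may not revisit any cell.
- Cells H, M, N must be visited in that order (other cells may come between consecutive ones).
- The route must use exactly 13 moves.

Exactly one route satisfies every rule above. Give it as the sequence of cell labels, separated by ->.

K -> H -> C -> B -> F -> J -> M -> N -> Q -> P -> O -> L -> I -> D

The waypoints must appear in the order H, M, N, with no cell reused.
Route from K: 2× up (reaching C), left to B, 3× down (reaching M), right to N, down to Q, 2× left (reaching O), 3× up (reaching D) — 13 moves in all.
Check: order respected (H at step 1, M at step 6, N at step 7); 13 moves as required.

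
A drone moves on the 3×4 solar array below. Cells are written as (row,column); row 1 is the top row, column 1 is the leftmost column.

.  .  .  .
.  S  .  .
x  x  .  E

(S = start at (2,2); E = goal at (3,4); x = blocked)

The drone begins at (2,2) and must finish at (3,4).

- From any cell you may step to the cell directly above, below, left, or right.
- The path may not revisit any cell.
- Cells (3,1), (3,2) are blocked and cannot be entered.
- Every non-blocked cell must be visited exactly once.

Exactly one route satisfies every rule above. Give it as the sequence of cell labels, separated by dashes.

Need to visit all 10 open cells exactly once, starting at (2,2) and ending at (3,4).
Route from (2,2): left to (2,1), up to (1,1), 3× right (reaching (1,4)), down to (2,4), left to (2,3), down to (3,3), right to (3,4) — 9 moves in all.
Check: all 10 open cells covered.

(2,2) - (2,1) - (1,1) - (1,2) - (1,3) - (1,4) - (2,4) - (2,3) - (3,3) - (3,4)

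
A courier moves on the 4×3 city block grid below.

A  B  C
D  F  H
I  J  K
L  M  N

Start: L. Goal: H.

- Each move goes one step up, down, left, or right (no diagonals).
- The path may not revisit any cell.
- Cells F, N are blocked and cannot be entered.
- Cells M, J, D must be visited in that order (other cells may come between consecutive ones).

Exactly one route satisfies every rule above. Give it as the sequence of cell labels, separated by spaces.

The waypoints must appear in the order M, J, D, with no cell reused.
Route from L: right 1 to M, up 1 to J, left 1 to I, up 2 to A, right 2 to C, down 1 to H — 8 moves in all.
Check: order respected (M at step 1, J at step 2, D at step 4).

L M J I D A B C H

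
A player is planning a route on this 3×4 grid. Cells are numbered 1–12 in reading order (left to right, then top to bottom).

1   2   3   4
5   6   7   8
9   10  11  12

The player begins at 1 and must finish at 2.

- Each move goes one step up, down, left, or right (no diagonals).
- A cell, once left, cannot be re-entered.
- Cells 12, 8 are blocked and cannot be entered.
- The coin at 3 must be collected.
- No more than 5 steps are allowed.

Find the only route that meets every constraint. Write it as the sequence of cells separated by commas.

The 5-move cap with required stops at 3 leaves no slack for detours.
Route from 1: down to 5, 2× right (reaching 7), up to 3, left to 2 — 5 moves in all.
Check: all required cells visited; 5 ≤ 5 moves.

1, 5, 6, 7, 3, 2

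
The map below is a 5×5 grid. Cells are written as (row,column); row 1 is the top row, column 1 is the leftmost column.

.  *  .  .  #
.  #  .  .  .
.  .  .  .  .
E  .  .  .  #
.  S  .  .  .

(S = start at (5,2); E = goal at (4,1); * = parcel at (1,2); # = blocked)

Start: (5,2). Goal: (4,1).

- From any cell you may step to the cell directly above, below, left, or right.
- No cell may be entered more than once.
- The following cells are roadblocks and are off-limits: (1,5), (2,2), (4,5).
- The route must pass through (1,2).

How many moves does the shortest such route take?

10

Any route passes through (1,2) somewhere between (5,2) and (4,1). Summing Manhattan distances along the two legs ((5,2) → (1,2) → (4,1)) gives a lower bound of 4 + 4 = 8 moves.
That bound ignores the blocked cells. Measuring each leg by the fewest moves that actually steer around them ((5,2)→(1,2): 6; (1,2)→(4,1): 4) raises the lower bound to 10.
A route of 10 moves exists: (5,2) → (4,2) → (3,2) → (3,3) → (2,3) → (1,3) → (1,2) → (1,1) → (2,1) → (3,1) → (4,1).
Since 10 matches that lower bound, it is optimal.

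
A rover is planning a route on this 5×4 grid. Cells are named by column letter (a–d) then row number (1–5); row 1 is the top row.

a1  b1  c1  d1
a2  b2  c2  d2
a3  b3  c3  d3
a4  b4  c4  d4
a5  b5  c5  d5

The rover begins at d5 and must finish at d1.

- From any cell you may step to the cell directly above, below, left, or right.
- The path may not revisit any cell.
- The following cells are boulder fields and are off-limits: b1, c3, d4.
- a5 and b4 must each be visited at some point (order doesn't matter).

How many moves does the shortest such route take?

Any route passes through a5 and b4 in some order between d5 and d1. Summing Manhattan distances along each leg and taking the cheapest ordering (d5 → a5 → b4 → d1) gives a lower bound of 3 + 2 + 5 = 10 moves.
A route of 10 moves achieves this: d5 → c5 → b5 → a5 → a4 → b4 → b3 → b2 → c2 → c1 → d1.
Since 10 matches the lower bound, it is optimal.

10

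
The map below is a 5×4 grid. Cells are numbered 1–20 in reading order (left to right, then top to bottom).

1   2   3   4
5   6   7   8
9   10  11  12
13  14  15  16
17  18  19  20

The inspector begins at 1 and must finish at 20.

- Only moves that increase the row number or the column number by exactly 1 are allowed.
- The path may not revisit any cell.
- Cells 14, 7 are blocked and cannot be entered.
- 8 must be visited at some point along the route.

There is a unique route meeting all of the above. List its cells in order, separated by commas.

1, 2, 3, 4, 8, 12, 16, 20

Moves only go right or down, so the column and row indices never decrease.
Route from 1: right 3 to 4, down 4 to 20 — 7 moves in all.
Check: all required cells visited.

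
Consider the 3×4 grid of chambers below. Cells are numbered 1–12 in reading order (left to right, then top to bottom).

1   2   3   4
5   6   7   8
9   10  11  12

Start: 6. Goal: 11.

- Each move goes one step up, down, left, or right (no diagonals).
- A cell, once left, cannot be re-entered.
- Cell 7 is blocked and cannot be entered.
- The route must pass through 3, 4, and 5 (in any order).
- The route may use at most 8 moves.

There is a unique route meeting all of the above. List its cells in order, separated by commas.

6, 5, 1, 2, 3, 4, 8, 12, 11

The budget equals the shortest possible length, so every move has to be on a shortest route through the required cells.
Route from 6: left 1 to 5, up 1 to 1, right 3 to 4, down 2 to 12, left 1 to 11 — 8 moves in all.
Check: all required cells visited; 8 ≤ 8 moves.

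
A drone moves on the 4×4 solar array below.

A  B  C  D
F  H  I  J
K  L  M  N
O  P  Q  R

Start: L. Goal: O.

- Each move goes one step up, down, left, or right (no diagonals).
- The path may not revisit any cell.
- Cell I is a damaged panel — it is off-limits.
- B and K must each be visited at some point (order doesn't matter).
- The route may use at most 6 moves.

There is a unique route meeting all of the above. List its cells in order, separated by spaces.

The 6-move cap with required stops at B, K leaves no slack for detours.
Route from L: up 2 to B, left 1 to A, down 3 to O — 6 moves in all.
Check: all required cells visited; 6 ≤ 6 moves.

L H B A F K O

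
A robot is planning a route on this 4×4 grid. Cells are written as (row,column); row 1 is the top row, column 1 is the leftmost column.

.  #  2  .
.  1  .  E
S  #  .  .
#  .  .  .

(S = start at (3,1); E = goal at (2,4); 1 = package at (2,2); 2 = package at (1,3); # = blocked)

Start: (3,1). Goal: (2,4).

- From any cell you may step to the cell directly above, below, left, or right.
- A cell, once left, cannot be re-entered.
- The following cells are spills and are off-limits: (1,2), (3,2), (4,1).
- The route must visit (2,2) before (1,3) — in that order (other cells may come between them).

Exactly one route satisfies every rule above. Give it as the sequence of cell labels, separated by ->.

(3,1) -> (2,1) -> (2,2) -> (2,3) -> (1,3) -> (1,4) -> (2,4)

The waypoints must appear in the order (2,2), (1,3), with no cell reused.
Route from (3,1): up 1 to (2,1), right 2 to (2,3), up 1 to (1,3), right 1 to (1,4), down 1 to (2,4) — 6 moves in all.
Check: order respected (1 at step 2, 2 at step 4).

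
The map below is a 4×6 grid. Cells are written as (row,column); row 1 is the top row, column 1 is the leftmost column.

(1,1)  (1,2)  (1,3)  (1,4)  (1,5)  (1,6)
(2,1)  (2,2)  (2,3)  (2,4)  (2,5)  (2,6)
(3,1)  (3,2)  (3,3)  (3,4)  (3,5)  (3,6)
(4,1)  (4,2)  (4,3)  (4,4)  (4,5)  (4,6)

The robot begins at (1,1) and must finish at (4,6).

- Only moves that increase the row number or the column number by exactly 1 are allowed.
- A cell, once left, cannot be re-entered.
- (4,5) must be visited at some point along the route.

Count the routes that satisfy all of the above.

A right/down-only route from (1,1) to (4,6) makes exactly 3 down-moves and 5 right-moves in some order.
With no other constraints that would be C(8,3) = 56 routes.
Split at (4,5) and multiply the segment counts: (1,1)→(4,5): 35; (4,5)→(4,6): 1; product = 35.
That gives 35 routes.

35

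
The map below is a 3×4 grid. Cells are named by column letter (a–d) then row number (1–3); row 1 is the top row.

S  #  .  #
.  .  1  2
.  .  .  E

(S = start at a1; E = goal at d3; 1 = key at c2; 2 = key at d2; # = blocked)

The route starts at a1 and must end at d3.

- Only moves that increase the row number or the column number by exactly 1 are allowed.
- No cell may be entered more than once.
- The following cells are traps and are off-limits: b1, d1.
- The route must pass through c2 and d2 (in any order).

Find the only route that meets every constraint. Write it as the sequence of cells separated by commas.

a1, a2, b2, c2, d2, d3

Moves only go right or down, so the column and row indices never decrease.
Route from a1: down to a2, 3× right (reaching d2), down to d3 — 5 moves in all.
Check: all required cells visited.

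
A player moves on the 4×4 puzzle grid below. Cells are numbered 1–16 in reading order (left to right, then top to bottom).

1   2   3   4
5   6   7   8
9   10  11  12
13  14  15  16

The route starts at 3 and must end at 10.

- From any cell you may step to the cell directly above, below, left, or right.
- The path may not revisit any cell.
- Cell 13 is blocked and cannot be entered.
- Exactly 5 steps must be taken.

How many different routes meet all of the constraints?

Need simple routes of exactly 5 moves from 3 to 10 (Manhattan distance 3, so 1 moves are spent on a detour and 1 undoing it).
Branch systematically from the start, pruning whenever the remaining move budget drops below the Manhattan distance to 10 or differs from it in parity. Grouping the completions by first move — via 7: 3; via 2: 4; via 4: 3 — and summing: 3 + 4 + 3 = 10.
That gives 10 routes.

10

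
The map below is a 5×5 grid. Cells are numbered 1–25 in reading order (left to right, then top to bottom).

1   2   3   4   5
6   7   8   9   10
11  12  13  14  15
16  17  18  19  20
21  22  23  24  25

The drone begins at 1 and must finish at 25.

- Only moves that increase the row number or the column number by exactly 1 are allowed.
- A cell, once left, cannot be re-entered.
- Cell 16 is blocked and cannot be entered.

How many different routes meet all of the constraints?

65

A right/down-only route from 1 to 25 makes exactly 4 down-moves and 4 right-moves in some order.
With no other constraints that would be C(8,4) = 70 routes.
Subtract routes through each blocked cell (inclusion–exclusion for overlaps): − through 16: 5 → 65.
That gives 65 routes.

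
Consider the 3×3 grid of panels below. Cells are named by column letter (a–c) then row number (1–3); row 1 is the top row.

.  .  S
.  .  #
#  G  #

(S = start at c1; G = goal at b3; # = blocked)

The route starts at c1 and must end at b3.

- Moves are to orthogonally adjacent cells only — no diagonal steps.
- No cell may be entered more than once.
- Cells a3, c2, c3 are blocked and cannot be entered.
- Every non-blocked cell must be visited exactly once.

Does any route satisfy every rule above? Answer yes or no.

yes

One route that works: c1 → b1 → a1 → a2 → b2 → b3.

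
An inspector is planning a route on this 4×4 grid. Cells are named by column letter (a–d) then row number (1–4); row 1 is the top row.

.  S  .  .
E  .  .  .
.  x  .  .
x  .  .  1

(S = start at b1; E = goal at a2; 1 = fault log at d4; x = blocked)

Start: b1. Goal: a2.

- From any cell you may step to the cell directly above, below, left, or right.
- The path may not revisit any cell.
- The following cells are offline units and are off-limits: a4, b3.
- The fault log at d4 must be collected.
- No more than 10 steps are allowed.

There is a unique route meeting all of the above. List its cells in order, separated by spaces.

The 10-move cap with required stops at d4 leaves no slack for detours.
Route from b1: right 2 to d1, down 3 to d4, left 1 to c4, up 2 to c2, left 2 to a2 — 10 moves in all.
Check: all required cells visited; 10 ≤ 10 moves.

b1 c1 d1 d2 d3 d4 c4 c3 c2 b2 a2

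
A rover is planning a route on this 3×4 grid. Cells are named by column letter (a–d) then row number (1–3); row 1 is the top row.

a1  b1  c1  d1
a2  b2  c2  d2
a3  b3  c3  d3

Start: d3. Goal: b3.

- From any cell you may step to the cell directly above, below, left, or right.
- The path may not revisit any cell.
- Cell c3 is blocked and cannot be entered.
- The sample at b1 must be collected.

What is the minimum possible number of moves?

6

Any route passes through b1 somewhere between d3 and b3. Summing Manhattan distances along the two legs (d3 → b1 → b3) gives a lower bound of 4 + 2 = 6 moves.
A route of 6 moves achieves this: d3 → d2 → d1 → c1 → b1 → b2 → b3.
Since 6 matches the lower bound, it is optimal.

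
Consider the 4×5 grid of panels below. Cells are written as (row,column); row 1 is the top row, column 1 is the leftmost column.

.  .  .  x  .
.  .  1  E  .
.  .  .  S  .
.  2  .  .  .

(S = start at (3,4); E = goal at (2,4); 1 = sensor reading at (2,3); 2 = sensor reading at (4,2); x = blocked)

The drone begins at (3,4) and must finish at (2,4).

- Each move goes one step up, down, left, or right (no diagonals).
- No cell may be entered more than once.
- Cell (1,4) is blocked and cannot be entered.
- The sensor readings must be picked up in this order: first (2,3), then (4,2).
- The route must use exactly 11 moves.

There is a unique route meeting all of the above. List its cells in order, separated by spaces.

(3,4) (3,3) (2,3) (2,2) (3,2) (4,2) (4,3) (4,4) (4,5) (3,5) (2,5) (2,4)

The waypoints must appear in the order (2,3), (4,2), with no cell reused.
Route from (3,4): left to (3,3), up to (2,3), left to (2,2), 2× down (reaching (4,2)), 3× right (reaching (4,5)), 2× up (reaching (2,5)), left to (2,4) — 11 moves in all.
Check: order respected (1 at step 2, 2 at step 5); 11 moves as required.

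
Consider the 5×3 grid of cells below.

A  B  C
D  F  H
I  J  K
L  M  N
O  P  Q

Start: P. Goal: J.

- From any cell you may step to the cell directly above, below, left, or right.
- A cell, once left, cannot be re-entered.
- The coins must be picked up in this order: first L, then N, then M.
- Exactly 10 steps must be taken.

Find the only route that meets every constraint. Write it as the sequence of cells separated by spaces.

The waypoints must appear in the order L, N, M, with no cell reused.
Route from P: left to O, 3× up (reaching D), 2× right (reaching H), 2× down (reaching N), left to M, up to J — 10 moves in all.
Check: order respected (L at step 2, N at step 8, M at step 9); 10 moves as required.

P O L I D F H K N M J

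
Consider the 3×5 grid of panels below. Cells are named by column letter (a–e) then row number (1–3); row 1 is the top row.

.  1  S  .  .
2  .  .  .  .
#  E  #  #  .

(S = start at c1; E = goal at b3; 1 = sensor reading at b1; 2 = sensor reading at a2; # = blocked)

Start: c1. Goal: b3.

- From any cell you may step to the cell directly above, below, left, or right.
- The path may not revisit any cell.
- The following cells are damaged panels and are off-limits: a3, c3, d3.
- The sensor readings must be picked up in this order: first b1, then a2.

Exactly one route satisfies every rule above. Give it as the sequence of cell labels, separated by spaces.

The waypoints must appear in the order b1, a2, with no cell reused.
Route from c1: left 2 to a1, down 1 to a2, right 1 to b2, down 1 to b3 — 5 moves in all.
Check: order respected (1 at step 1, 2 at step 3).

c1 b1 a1 a2 b2 b3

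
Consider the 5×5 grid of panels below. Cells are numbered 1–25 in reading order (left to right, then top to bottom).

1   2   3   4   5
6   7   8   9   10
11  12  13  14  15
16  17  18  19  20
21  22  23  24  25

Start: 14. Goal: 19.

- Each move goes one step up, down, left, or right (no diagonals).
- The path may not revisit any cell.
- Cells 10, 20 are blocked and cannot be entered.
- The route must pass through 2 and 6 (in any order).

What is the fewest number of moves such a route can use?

11

Any route passes through 2 and 6 in some order between 14 and 19. Summing Manhattan distances along each leg and taking the cheapest ordering (14 → 2 → 6 → 19) gives a lower bound of 4 + 2 + 5 = 11 moves.
A route of 11 moves achieves this: 14 → 9 → 4 → 3 → 2 → 7 → 6 → 11 → 16 → 17 → 18 → 19.
Since 11 matches the lower bound, it is optimal.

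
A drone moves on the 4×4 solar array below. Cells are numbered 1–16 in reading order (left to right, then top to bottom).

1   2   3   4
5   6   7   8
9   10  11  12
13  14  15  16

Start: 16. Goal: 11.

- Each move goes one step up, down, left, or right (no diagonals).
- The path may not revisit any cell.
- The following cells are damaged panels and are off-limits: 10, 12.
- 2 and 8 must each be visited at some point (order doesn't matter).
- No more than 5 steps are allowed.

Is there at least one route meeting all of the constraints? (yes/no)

no

Even ignoring the no-revisit rule, getting from 16 to 11, taking the cheapest ordering 16 → 8 → 2 → 11 needs at least 4 + 3 + 3 = 10 moves (fewest moves per leg, detouring around blocked cells), which exceeds the 5-move limit.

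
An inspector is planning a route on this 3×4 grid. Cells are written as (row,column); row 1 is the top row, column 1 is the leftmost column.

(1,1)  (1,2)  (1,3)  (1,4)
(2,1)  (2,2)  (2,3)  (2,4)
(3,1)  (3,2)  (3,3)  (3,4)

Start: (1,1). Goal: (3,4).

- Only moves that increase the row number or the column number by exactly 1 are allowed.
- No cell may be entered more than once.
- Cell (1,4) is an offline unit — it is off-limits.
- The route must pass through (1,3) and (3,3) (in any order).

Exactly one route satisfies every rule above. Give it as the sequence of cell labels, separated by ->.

(1,1) -> (1,2) -> (1,3) -> (2,3) -> (3,3) -> (3,4)

Moves only go right or down, so the column and row indices never decrease.
Route from (1,1): right 2 to (1,3), down 2 to (3,3), right 1 to (3,4) — 5 moves in all.
Check: all required cells visited.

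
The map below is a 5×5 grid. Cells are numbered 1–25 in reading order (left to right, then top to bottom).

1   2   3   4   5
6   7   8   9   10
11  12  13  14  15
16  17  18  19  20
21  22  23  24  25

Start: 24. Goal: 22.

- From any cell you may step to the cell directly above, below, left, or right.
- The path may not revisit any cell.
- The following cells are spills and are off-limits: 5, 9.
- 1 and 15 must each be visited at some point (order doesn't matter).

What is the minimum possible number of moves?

Any route passes through 1 and 15 in some order between 24 and 22. Summing Manhattan distances along each leg and taking the cheapest ordering (24 → 15 → 1 → 22) gives a lower bound of 3 + 6 + 5 = 14 moves.
A route of 14 moves achieves this: 24 → 19 → 20 → 15 → 14 → 13 → 8 → 3 → 2 → 1 → 6 → 11 → 16 → 21 → 22.
Since 14 matches the lower bound, it is optimal.

14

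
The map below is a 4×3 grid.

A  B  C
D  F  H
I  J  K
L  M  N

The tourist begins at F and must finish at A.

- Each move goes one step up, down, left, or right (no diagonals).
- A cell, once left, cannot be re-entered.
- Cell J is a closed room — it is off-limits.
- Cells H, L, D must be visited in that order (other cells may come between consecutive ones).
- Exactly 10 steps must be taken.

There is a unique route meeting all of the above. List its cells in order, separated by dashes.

F - B - C - H - K - N - M - L - I - D - A

The waypoints must appear in the order H, L, D, with no cell reused.
Route from F: up to B, right to C, 3× down (reaching N), 2× left (reaching L), 3× up (reaching A) — 10 moves in all.
Check: order respected (H at step 3, L at step 7, D at step 9); 10 moves as required.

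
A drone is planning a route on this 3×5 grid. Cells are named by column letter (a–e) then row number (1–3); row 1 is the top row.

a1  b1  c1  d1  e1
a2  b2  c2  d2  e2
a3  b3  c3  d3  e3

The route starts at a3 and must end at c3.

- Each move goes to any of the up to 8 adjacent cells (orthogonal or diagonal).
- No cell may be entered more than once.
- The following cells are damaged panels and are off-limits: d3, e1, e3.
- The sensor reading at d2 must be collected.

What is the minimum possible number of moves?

Any route passes through d2 somewhere between a3 and c3. Summing Chebyshev distances along the two legs (a3 → d2 → c3) gives a lower bound of 3 + 1 = 4 moves.
A route of 4 moves achieves this: a3 → b2 → c1 → d2 → c3.
Since 4 matches the lower bound, it is optimal.

4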